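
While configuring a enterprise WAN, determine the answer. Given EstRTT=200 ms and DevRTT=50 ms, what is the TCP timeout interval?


Given: EstRTT = 200 ms, DevRTT = 50 ms
Timeout = EstRTT + 4 * DevRTT
4 * DevRTT = 4 * 50 = 200
Timeout = 200 + 200 = 400 ms

400


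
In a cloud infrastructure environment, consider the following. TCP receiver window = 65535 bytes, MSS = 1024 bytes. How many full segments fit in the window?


Given: RWND = 65535 bytes, MSS = 1024 bytes
Full segments = floor(RWND / MSS)
Full segments = floor(65535 / 1024)
Full segments = floor(63.999) = 63

63


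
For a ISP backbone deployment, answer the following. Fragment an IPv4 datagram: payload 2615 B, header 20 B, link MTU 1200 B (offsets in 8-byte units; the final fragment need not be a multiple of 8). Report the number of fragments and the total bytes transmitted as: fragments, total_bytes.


Max data per non-final fragment = floor((MTU - header)/8)*8 = floor((1200 - 20)/8)*8 = floor(1180/8)*8 = 1176 B
Final fragment needs no 8-byte alignment: it can carry up to MTU - header = 1180 B
Non-final fragments needed = ceil((payload - 1180) / 1176) = ceil(1435/1176) = ceil(1.2202) = 2
Number of fragments = 2 + 1 = 3
Fragment sizes (data): 2 * 1176 B + 263 B (last, 263 <= 1180 OK)
Total bytes sent = payload + n_frags * header = 2615 + 3*20 = 2615 + 60 = 2675 B

3, 2675


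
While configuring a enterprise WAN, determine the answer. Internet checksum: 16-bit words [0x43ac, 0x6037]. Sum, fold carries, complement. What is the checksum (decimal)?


Given words: [0x43ac, 0x6037]
Step 1: Sum all words
Raw sum = 17324 + 24631 = 41955
One's complement = ~41955 & 0xFFFF = 23580

23580


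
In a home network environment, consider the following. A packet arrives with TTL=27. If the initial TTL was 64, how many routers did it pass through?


Given: initial TTL = 64, received TTL = 27
Hops = initial TTL - received TTL
Hops = 64 - 27 = 37

37


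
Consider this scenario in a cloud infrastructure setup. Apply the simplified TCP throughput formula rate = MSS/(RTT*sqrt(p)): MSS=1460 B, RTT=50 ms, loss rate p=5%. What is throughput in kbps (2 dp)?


Given: MSS = 1460 bytes, RTT = 50 ms, loss = 5%
RTT in seconds = 50 / 1000 = 0.05
Loss rate = 5% = 0.05
sqrt(loss) = sqrt(0.05) = 0.223606797750
Throughput (bytes/s) = 1460 / (0.05 * 0.223606797750) = 130586.3699
Throughput (kbps) = 130586.3699 * 8 / 1000 = 1044.690959 -> 1044.69 kbps (2 dp)

1044.69


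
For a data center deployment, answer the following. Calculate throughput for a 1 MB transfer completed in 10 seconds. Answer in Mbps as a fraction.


Given: file = 1 MB, time = 10 s
File in Mb = 1 * 8 = 8 Mb
Throughput = 8 / 10 Mbps
Throughput = 4/5 Mbps

4/5


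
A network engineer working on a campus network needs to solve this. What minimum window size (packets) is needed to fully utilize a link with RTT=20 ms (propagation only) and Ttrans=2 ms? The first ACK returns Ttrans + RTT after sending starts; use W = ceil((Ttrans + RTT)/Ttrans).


Given: Ttrans = 2 ms, RTT = 20 ms (= 2 * Tprop, Tprop = 10 ms)
Time until first ACK returns = Ttrans + RTT = 2 + 20 = 22 ms
Need W * Ttrans >= Ttrans + RTT  ->  W >= (Ttrans + RTT) / Ttrans
(Ttrans + RTT) / Ttrans = 22 / 2 = 11
W_min = ceil(11) = 11

11


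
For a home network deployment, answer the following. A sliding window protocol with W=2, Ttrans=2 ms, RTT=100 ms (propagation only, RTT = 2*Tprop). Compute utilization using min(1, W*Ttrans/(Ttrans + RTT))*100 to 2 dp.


Given: W = 2, Ttrans = 2 ms, RTT = 100 ms (= 2 * Tprop, Tprop = 50 ms)
Cycle time = Ttrans + RTT = 2 + 100 = 102 ms (first packet sent until its ACK returns)
W * Ttrans = 2 * 2 = 4 ms of sending per cycle
W * Ttrans / (Ttrans + RTT) = 4 / 102 = 0.039216
U = min(1, 0.039216) = 0.039216
U% = 3.92%

3.92


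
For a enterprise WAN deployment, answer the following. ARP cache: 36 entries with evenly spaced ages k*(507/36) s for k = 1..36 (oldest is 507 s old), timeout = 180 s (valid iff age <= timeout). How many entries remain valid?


Ages are k * 507/36 s for k = 1..36 (spacing = 14.0833 s).
Entry k is valid iff k * 507/36 <= 180 iff k <= 36 * 180 / 507 = 12.7811
n_valid = floor(12.7811) = 12
(n_stale = 36 - 12 = 24)

12


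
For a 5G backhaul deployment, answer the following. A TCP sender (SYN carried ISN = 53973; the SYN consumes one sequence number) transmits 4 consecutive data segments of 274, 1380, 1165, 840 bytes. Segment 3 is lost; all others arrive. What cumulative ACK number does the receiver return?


SYN uses sequence number 53973; first data byte = ISN + 1 = 53974.
Segment 1: SEQ = 53974, len = 274 B, covers [53974, 54247]
Segment 2: SEQ = 54248, len = 1380 B, covers [54248, 55627]
Segment 3: SEQ = 55628, len = 1165 B, covers [55628, 56792] [LOST]
Segment 4: SEQ = 56793, len = 840 B, covers [56793, 57632]
In-order data received: bytes [53974, 55627] (segments 1..2).
Segment 3 missing -> gap begins at byte 55628; later segments buffered out of order.
Cumulative ACK = next expected in-order byte = 53974 + 274 + 1380 = 55628

55628


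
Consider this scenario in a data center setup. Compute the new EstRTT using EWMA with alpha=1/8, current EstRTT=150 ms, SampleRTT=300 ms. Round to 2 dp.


Given: EstRTT = 150 ms, SampleRTT = 300 ms, alpha = 1/8
New EstRTT = (1 - alpha) * EstRTT + alpha * SampleRTT
(7/8) * 150 = 131.25
(1/8) * 300 = 37.5
New EstRTT = 131.25 + 37.5 = 168.75 ms -> 168.75 ms (2 dp)

168.75


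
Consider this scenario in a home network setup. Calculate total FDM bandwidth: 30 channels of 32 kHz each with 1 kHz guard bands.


Given: 30 channels, 32 kHz each, guard = 1 kHz
Channel bandwidth = 30 * 32 = 960 kHz
Guard bands = 29 gaps * 1 kHz = 29 kHz
Total = 960 + 29 = 989 kHz

989


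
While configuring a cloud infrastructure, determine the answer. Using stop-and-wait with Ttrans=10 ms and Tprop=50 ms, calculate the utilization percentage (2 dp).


Given: Ttrans = 10 ms, Tprop = 50 ms
RTT = 2 * Tprop = 2 * 50 = 100 ms
U = Ttrans / (Ttrans + RTT)
U = 10 / (10 + 100)
U = 10 / 110 = 0.090909
U% = 9.09%

9.09


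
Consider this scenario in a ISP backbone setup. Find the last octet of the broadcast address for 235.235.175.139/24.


Given: IP = 235.235.175.139, prefix = /24
Host bits = 32 - 24 = 8
Network last octet = 139 AND mask = 0
Host part size = 2^8 - 1 = 255
Broadcast last octet = 0 OR 255 = 255

255


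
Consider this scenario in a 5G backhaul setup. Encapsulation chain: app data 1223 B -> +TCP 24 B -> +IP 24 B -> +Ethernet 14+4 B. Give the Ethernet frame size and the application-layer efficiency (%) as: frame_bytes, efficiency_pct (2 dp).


TCP segment = 1223 + 24 = 1247 B
IP packet = 1247 + 24 = 1271 B
Ethernet frame = 1271 + 14 + 4 = 1289 B
Efficiency = app / frame = 1223 / 1289 = 0.948798 = 94.8798% -> 94.88% (2 dp)

1289, 94.88


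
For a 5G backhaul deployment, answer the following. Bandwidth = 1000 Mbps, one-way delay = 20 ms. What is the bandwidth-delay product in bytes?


Given: bandwidth = 1000 Mbps, delay = 20 ms
BDP in bits = 1000 * 10^6 * 20 / 1000
BDP in bits = 20000000
BDP in bytes = 20000000 / 8 = 2500000

2500000


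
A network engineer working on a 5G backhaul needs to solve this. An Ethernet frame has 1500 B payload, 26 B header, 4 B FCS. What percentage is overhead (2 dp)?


Given: payload = 1500 B, header = 26 B, trailer = 4 B
Overhead bytes = header + trailer = 26 + 4 = 30
Total frame = payload + overhead = 1500 + 30 = 1530
Overhead % = 30 / 1530 * 100 = 1.9608% -> 1.96% (2 dp)

1.96


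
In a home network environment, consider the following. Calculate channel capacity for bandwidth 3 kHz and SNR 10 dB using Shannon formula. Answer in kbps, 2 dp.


Given: B = 3 kHz, SNR = 10 dB
SNR linear = 10^(10/10) = 10
1 + SNR = 11
log2(11) = 3.4594316186
C = 3 * 1000 * 3.4594316186 = 10378.2949 bps
C = 10.378295 kbps -> 10.38 kbps (2 dp)

10.38


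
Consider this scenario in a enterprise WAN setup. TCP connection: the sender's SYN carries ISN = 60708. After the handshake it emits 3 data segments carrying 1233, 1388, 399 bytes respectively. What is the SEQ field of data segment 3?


The SYN occupies sequence number ISN = 60708, so the first data byte is ISN + 1 = 60709.
SEQ of data segment i = (ISN + 1) + sum of payload sizes of segments 1..i-1.
Segment 1: SEQ = 60709, payload = 1233 bytes
Segment 2: SEQ = 61942, payload = 1388 bytes
Segment 3: SEQ = 63330, payload = 399 bytes
SEQ of segment 3 = 60709 + 1233 + 1388 = 63330

63330


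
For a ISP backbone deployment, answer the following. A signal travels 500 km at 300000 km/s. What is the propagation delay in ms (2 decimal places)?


Given: distance = 500 km, speed = 300000 km/s
Delay = distance / speed = 500 / 300000 seconds
Delay in ms = 500 * 1000 / 300000
Delay = 1.6667 ms
Rounded to 2 dp = 1.67 ms

1.67


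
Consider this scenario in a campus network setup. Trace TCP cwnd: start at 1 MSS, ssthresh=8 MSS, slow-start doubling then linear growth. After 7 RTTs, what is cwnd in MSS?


RTT 0: cwnd = 1 MSS (initial)
RTT 1: cwnd = 2 MSS (slow start, doubled)
RTT 2: cwnd = 4 MSS (slow start, doubled)
RTT 3: cwnd = 8 MSS (slow start, doubled)
RTT 4: cwnd = 9 MSS (congestion avoidance, +1)
RTT 5: cwnd = 10 MSS (congestion avoidance, +1)
RTT 6: cwnd = 11 MSS (congestion avoidance, +1)
RTT 7: cwnd = 12 MSS (congestion avoidance, +1)

12


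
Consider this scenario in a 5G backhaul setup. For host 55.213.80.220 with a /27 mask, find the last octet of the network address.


Given: IP = 55.213.80.220, prefix = /27
Subnet mask = 255.255.255.224
Last octet of IP: 220
Last octet of mask: 224
Network last octet = 220 AND 224 = 192

192


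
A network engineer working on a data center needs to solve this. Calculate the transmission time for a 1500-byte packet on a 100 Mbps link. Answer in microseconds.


Given: packet = 1500 bytes, bandwidth = 100 Mbps
Packet in bits = 1500 * 8 = 12000 bits
Bandwidth = 100 * 10^6 = 100000000 bps
Time = 12000 / 100000000 seconds
Time in us = 12000 * 10^6 / 100000000 = 120

120


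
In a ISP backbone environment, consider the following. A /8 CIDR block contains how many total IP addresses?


Given: CIDR prefix /8
Host bits = 32 - 8 = 24
Total addresses = 2^24 = 16777216

16777216


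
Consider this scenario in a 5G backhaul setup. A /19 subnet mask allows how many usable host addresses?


Given: subnet mask /19
Host bits = 32 - 19 = 13
Total addresses = 2^13 = 8192
Usable hosts = 8192 - 2 (network + broadcast) = 8190

8190


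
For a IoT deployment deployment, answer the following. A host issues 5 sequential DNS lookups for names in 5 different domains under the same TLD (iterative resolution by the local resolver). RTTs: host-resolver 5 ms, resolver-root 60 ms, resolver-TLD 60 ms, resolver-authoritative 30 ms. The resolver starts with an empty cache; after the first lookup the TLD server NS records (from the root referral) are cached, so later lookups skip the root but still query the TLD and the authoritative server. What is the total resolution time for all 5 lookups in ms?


Lookup 1 (cold cache): local + root + TLD + auth = 5 + 60 + 60 + 30 = 155 ms
Lookups 2..5 (TLD NS cached -> skip root; new domain -> still ask TLD and auth): local + TLD + auth = 5 + 60 + 30 = 95 ms each
Remaining 4 lookups: 4 * 95 = 380 ms
Total = 155 + 380 = 535 ms

535


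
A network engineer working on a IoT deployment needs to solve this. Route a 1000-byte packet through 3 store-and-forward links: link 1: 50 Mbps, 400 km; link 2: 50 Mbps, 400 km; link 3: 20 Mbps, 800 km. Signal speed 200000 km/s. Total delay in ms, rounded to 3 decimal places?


Packet = 1000 bytes = 8000 bits. Store-and-forward: sum (t_trans + t_prop) per link.
Link 1: t_trans = 8000/(50*10^6) s = 0.1600 ms; t_prop = 400/200000 s = 2.0000 ms; subtotal = 2.1600 ms
Link 2: t_trans = 8000/(50*10^6) s = 0.1600 ms; t_prop = 400/200000 s = 2.0000 ms; subtotal = 2.1600 ms
Link 3: t_trans = 8000/(20*10^6) s = 0.4000 ms; t_prop = 800/200000 s = 4.0000 ms; subtotal = 4.4000 ms
End-to-end = 2.1600 + 2.1600 + 4.4000 = 8.7200 ms -> 8.720 ms (3 dp)

8.720


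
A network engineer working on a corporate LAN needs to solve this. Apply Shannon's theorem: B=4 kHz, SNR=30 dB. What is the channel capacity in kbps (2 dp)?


Given: B = 4 kHz, SNR = 30 dB
SNR linear = 10^(30/10) = 1000
1 + SNR = 1001
log2(1001) = 9.9672262588
C = 4 * 1000 * 9.9672262588 = 39868.9050 bps
C = 39.868905 kbps -> 39.87 kbps (2 dp)

39.87


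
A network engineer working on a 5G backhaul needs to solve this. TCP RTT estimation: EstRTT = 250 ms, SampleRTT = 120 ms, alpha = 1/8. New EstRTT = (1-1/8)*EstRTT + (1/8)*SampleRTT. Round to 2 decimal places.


Given: EstRTT = 250 ms, SampleRTT = 120 ms, alpha = 1/8
New EstRTT = (1 - alpha) * EstRTT + alpha * SampleRTT
(7/8) * 250 = 218.75
(1/8) * 120 = 15
New EstRTT = 218.75 + 15 = 233.75 ms -> 233.75 ms (2 dp)

233.75


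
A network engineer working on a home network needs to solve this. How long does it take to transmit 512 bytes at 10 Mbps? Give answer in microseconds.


Given: packet = 512 bytes, bandwidth = 10 Mbps
Packet in bits = 512 * 8 = 4096 bits
Bandwidth = 10 * 10^6 = 10000000 bps
Time = 4096 / 10000000 seconds
Time in us = 4096 * 10^6 / 10000000 = 409.6

409.6


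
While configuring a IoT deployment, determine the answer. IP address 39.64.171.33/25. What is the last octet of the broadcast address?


Given: IP = 39.64.171.33, prefix = /25
Host bits = 32 - 25 = 7
Network last octet = 33 AND mask = 0
Host part size = 2^7 - 1 = 127
Broadcast last octet = 0 OR 127 = 127

127


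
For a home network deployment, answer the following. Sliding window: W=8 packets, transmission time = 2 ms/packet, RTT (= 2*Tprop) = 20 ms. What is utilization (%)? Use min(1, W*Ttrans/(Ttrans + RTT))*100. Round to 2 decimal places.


Given: W = 8, Ttrans = 2 ms, RTT = 20 ms (= 2 * Tprop, Tprop = 10 ms)
Cycle time = Ttrans + RTT = 2 + 20 = 22 ms (first packet sent until its ACK returns)
W * Ttrans = 8 * 2 = 16 ms of sending per cycle
W * Ttrans / (Ttrans + RTT) = 16 / 22 = 0.727273
U = min(1, 0.727273) = 0.727273
U% = 72.73%

72.73


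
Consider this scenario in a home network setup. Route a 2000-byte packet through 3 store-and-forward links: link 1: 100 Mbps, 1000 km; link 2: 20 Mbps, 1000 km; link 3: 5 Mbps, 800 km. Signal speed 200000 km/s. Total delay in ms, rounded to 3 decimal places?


Packet = 2000 bytes = 16000 bits. Store-and-forward: sum (t_trans + t_prop) per link.
Link 1: t_trans = 16000/(100*10^6) s = 0.1600 ms; t_prop = 1000/200000 s = 5.0000 ms; subtotal = 5.1600 ms
Link 2: t_trans = 16000/(20*10^6) s = 0.8000 ms; t_prop = 1000/200000 s = 5.0000 ms; subtotal = 5.8000 ms
Link 3: t_trans = 16000/(5*10^6) s = 3.2000 ms; t_prop = 800/200000 s = 4.0000 ms; subtotal = 7.2000 ms
End-to-end = 5.1600 + 5.8000 + 7.2000 = 18.1600 ms -> 18.160 ms (3 dp)

18.160


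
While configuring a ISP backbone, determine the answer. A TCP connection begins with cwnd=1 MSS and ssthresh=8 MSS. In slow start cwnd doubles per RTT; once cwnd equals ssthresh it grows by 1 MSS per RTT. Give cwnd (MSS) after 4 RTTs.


RTT 0: cwnd = 1 MSS (initial)
RTT 1: cwnd = 2 MSS (slow start, doubled)
RTT 2: cwnd = 4 MSS (slow start, doubled)
RTT 3: cwnd = 8 MSS (slow start, doubled)
RTT 4: cwnd = 9 MSS (congestion avoidance, +1)

9


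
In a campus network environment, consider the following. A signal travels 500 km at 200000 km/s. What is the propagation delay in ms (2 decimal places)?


Given: distance = 500 km, speed = 200000 km/s
Delay = distance / speed = 500 / 200000 seconds
Delay in ms = 500 * 1000 / 200000
Delay = 2.5000 ms
Rounded to 2 dp = 2.50 ms

2.50


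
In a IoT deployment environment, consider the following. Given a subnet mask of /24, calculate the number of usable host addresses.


Given: subnet mask /24
Host bits = 32 - 24 = 8
Total addresses = 2^8 = 256
Usable hosts = 256 - 2 (network + broadcast) = 254

254


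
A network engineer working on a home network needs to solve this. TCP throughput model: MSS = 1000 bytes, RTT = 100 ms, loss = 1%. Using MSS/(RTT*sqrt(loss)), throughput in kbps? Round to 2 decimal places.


Given: MSS = 1000 bytes, RTT = 100 ms, loss = 1%
RTT in seconds = 100 / 1000 = 0.1
Loss rate = 1% = 0.01
sqrt(loss) = sqrt(0.01) = 0.1
Throughput (bytes/s) = 1000 / (0.1 * 0.1) = 100000.0000
Throughput (kbps) = 100000.0000 * 8 / 1000 = 800.000000 -> 800.00 kbps (2 dp)

800.00


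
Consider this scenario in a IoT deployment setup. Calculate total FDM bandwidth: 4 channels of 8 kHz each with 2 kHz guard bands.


Given: 4 channels, 8 kHz each, guard = 2 kHz
Channel bandwidth = 4 * 8 = 32 kHz
Guard bands = 3 gaps * 2 kHz = 6 kHz
Total = 32 + 6 = 38 kHz

38


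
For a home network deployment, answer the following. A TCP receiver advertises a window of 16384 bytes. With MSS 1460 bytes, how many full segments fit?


Given: RWND = 16384 bytes, MSS = 1460 bytes
Full segments = floor(RWND / MSS)
Full segments = floor(16384 / 1460)
Full segments = floor(11.2219) = 11

11


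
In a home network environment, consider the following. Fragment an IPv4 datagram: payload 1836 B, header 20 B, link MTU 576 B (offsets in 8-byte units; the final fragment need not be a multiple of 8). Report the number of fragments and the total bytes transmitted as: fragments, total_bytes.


Max data per non-final fragment = floor((MTU - header)/8)*8 = floor((576 - 20)/8)*8 = floor(556/8)*8 = 552 B
Final fragment needs no 8-byte alignment: it can carry up to MTU - header = 556 B
Non-final fragments needed = ceil((payload - 556) / 552) = ceil(1280/552) = ceil(2.3188) = 3
Number of fragments = 3 + 1 = 4
Fragment sizes (data): 3 * 552 B + 180 B (last, 180 <= 556 OK)
Total bytes sent = payload + n_frags * header = 1836 + 4*20 = 1836 + 80 = 1916 B

4, 1916


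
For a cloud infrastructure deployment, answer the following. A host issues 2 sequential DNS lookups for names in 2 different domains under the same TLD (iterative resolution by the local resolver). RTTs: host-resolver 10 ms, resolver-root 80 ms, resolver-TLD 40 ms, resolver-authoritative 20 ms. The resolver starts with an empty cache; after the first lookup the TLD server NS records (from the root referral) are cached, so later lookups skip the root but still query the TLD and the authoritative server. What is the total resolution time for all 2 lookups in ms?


Lookup 1 (cold cache): local + root + TLD + auth = 10 + 80 + 40 + 20 = 150 ms
Lookups 2..2 (TLD NS cached -> skip root; new domain -> still ask TLD and auth): local + TLD + auth = 10 + 40 + 20 = 70 ms each
Remaining 1 lookups: 1 * 70 = 70 ms
Total = 150 + 70 = 220 ms

220


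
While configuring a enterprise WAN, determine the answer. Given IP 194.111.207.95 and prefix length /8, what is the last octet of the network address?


Given: IP = 194.111.207.95, prefix = /8
Subnet mask = 255.0.0.0
Last octet of IP: 95
Last octet of mask: 0
Network last octet = 95 AND 0 = 0

0


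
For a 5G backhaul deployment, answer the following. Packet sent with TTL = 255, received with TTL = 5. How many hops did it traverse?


Given: initial TTL = 255, received TTL = 5
Hops = initial TTL - received TTL
Hops = 255 - 5 = 250

250


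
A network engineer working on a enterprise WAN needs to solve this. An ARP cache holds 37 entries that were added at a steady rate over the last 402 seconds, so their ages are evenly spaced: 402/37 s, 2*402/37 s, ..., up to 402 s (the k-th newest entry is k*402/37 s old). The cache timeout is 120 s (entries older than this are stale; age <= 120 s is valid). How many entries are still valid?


Ages are k * 402/37 s for k = 1..37 (spacing = 10.8649 s).
Entry k is valid iff k * 402/37 <= 120 iff k <= 37 * 120 / 402 = 11.0448
n_valid = floor(11.0448) = 11
(n_stale = 37 - 11 = 26)

11


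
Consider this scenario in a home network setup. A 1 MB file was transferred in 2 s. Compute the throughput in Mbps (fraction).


Given: file = 1 MB, time = 2 s
File in Mb = 1 * 8 = 8 Mb
Throughput = 8 / 2 Mbps
Throughput = 4 Mbps

4


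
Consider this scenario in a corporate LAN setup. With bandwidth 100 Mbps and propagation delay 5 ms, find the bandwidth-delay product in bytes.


Given: bandwidth = 100 Mbps, delay = 5 ms
BDP in bits = 100 * 10^6 * 5 / 1000
BDP in bits = 500000
BDP in bytes = 500000 / 8 = 62500

62500


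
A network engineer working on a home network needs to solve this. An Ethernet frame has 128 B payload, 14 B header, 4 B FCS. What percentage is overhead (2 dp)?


Given: payload = 128 B, header = 14 B, trailer = 4 B
Overhead bytes = header + trailer = 14 + 4 = 18
Total frame = payload + overhead = 128 + 18 = 146
Overhead % = 18 / 146 * 100 = 12.3288% -> 12.33% (2 dp)

12.33


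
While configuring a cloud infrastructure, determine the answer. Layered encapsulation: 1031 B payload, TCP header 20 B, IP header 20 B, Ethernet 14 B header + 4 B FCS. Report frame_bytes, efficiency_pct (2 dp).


TCP segment = 1031 + 20 = 1051 B
IP packet = 1051 + 20 = 1071 B
Ethernet frame = 1071 + 14 + 4 = 1089 B
Efficiency = app / frame = 1031 / 1089 = 0.946740 = 94.6740% -> 94.67% (2 dp)

1089, 94.67


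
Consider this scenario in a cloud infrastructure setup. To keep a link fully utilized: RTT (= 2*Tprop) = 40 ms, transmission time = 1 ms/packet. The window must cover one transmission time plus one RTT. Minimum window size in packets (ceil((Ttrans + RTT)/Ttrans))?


Given: Ttrans = 1 ms, RTT = 40 ms (= 2 * Tprop, Tprop = 20 ms)
Time until first ACK returns = Ttrans + RTT = 1 + 40 = 41 ms
Need W * Ttrans >= Ttrans + RTT  ->  W >= (Ttrans + RTT) / Ttrans
(Ttrans + RTT) / Ttrans = 41 / 1 = 41
W_min = ceil(41) = 41

41


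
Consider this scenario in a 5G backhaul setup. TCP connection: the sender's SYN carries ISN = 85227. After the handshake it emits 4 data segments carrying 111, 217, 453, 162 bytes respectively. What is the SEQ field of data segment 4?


The SYN occupies sequence number ISN = 85227, so the first data byte is ISN + 1 = 85228.
SEQ of data segment i = (ISN + 1) + sum of payload sizes of segments 1..i-1.
Segment 1: SEQ = 85228, payload = 111 bytes
Segment 2: SEQ = 85339, payload = 217 bytes
Segment 3: SEQ = 85556, payload = 453 bytes
Segment 4: SEQ = 86009, payload = 162 bytes
SEQ of segment 4 = 85228 + 111 + 217 + 453 = 86009

86009


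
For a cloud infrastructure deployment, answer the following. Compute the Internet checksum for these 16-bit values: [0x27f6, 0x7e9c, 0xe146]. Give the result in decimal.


Given words: [0x27f6, 0x7e9c, 0xe146]
Step 1: Sum all words
Raw sum = 10230 + 32412 + 57670 = 100312
Step 2: Fold carry: (34776 + 1) = 34777
One's complement = ~34777 & 0xFFFF = 30758

30758


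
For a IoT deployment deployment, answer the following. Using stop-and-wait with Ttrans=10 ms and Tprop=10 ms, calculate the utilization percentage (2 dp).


Given: Ttrans = 10 ms, Tprop = 10 ms
RTT = 2 * Tprop = 2 * 10 = 20 ms
U = Ttrans / (Ttrans + RTT)
U = 10 / (10 + 20)
U = 10 / 30 = 0.333333
U% = 33.33%

33.33


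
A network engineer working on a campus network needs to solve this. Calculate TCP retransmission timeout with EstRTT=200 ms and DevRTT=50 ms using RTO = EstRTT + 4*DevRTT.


Given: EstRTT = 200 ms, DevRTT = 50 ms
Timeout = EstRTT + 4 * DevRTT
4 * DevRTT = 4 * 50 = 200
Timeout = 200 + 200 = 400 ms

400


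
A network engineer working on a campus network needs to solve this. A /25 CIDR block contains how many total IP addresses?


Given: CIDR prefix /25
Host bits = 32 - 25 = 7
Total addresses = 2^7 = 128

128


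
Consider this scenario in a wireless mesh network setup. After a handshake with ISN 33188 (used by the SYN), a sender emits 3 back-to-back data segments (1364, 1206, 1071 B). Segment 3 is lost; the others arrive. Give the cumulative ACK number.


SYN uses sequence number 33188; first data byte = ISN + 1 = 33189.
Segment 1: SEQ = 33189, len = 1364 B, covers [33189, 34552]
Segment 2: SEQ = 34553, len = 1206 B, covers [34553, 35758]
Segment 3: SEQ = 35759, len = 1071 B, covers [35759, 36829] [LOST]
In-order data received: bytes [33189, 35758] (segments 1..2).
Segment 3 missing -> gap begins at byte 35759.
Cumulative ACK = next expected in-order byte = 33189 + 1364 + 1206 = 35759

35759


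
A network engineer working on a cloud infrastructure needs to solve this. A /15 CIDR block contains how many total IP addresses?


Given: CIDR prefix /15
Host bits = 32 - 15 = 17
Total addresses = 2^17 = 131072

131072


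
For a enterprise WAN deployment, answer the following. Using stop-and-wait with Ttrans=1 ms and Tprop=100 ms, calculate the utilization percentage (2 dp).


Given: Ttrans = 1 ms, Tprop = 100 ms
RTT = 2 * Tprop = 2 * 100 = 200 ms
U = Ttrans / (Ttrans + RTT)
U = 1 / (1 + 200)
U = 1 / 201 = 0.004975
U% = 0.50%

0.50


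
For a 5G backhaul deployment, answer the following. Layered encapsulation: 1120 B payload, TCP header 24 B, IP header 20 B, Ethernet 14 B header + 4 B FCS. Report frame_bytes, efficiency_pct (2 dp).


TCP segment = 1120 + 24 = 1144 B
IP packet = 1144 + 20 = 1164 B
Ethernet frame = 1164 + 14 + 4 = 1182 B
Efficiency = app / frame = 1120 / 1182 = 0.947547 = 94.7547% -> 94.75% (2 dp)

1182, 94.75


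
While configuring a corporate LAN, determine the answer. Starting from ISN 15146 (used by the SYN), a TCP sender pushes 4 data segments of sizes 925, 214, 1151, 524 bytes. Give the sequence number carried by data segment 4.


The SYN occupies sequence number ISN = 15146, so the first data byte is ISN + 1 = 15147.
SEQ of data segment i = (ISN + 1) + sum of payload sizes of segments 1..i-1.
Segment 1: SEQ = 15147, payload = 925 bytes
Segment 2: SEQ = 16072, payload = 214 bytes
Segment 3: SEQ = 16286, payload = 1151 bytes
Segment 4: SEQ = 17437, payload = 524 bytes
SEQ of segment 4 = 15147 + 925 + 214 + 1151 = 17437

17437


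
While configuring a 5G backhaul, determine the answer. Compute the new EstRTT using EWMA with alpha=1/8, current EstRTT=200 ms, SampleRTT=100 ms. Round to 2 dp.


Given: EstRTT = 200 ms, SampleRTT = 100 ms, alpha = 1/8
New EstRTT = (1 - alpha) * EstRTT + alpha * SampleRTT
(7/8) * 200 = 175
(1/8) * 100 = 12.5
New EstRTT = 175 + 12.5 = 187.5 ms -> 187.50 ms (2 dp)

187.50


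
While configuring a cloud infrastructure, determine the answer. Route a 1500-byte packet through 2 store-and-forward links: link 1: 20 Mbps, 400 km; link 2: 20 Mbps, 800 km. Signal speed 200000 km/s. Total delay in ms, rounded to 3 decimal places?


Packet = 1500 bytes = 12000 bits. Store-and-forward: sum (t_trans + t_prop) per link.
Link 1: t_trans = 12000/(20*10^6) s = 0.6000 ms; t_prop = 400/200000 s = 2.0000 ms; subtotal = 2.6000 ms
Link 2: t_trans = 12000/(20*10^6) s = 0.6000 ms; t_prop = 800/200000 s = 4.0000 ms; subtotal = 4.6000 ms
End-to-end = 2.6000 + 4.6000 = 7.2000 ms -> 7.200 ms (3 dp)

7.200


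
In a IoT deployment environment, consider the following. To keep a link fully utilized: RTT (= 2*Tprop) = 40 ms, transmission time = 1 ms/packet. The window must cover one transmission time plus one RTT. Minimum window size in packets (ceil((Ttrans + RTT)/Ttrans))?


Given: Ttrans = 1 ms, RTT = 40 ms (= 2 * Tprop, Tprop = 20 ms)
Time until first ACK returns = Ttrans + RTT = 1 + 40 = 41 ms
Need W * Ttrans >= Ttrans + RTT  ->  W >= (Ttrans + RTT) / Ttrans
(Ttrans + RTT) / Ttrans = 41 / 1 = 41
W_min = ceil(41) = 41

41


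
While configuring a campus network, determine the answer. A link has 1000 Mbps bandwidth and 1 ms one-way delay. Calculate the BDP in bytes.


Given: bandwidth = 1000 Mbps, delay = 1 ms
BDP in bits = 1000 * 10^6 * 1 / 1000
BDP in bits = 1000000
BDP in bytes = 1000000 / 8 = 125000

125000


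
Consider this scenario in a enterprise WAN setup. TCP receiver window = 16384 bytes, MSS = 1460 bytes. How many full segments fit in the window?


Given: RWND = 16384 bytes, MSS = 1460 bytes
Full segments = floor(RWND / MSS)
Full segments = floor(16384 / 1460)
Full segments = floor(11.2219) = 11

11


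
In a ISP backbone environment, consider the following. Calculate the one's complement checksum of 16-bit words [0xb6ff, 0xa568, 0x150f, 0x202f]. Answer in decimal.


Given words: [0xb6ff, 0xa568, 0x150f, 0x202f]
Step 1: Sum all words
Raw sum = 46847 + 42344 + 5391 + 8239 = 102821
Step 2: Fold carry: (37285 + 1) = 37286
One's complement = ~37286 & 0xFFFF = 28249

28249


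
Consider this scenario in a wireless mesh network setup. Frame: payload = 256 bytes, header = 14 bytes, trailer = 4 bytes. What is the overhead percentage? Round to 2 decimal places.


Given: payload = 256 B, header = 14 B, trailer = 4 B
Overhead bytes = header + trailer = 14 + 4 = 18
Total frame = payload + overhead = 256 + 18 = 274
Overhead % = 18 / 274 * 100 = 6.5693% -> 6.57% (2 dp)

6.57


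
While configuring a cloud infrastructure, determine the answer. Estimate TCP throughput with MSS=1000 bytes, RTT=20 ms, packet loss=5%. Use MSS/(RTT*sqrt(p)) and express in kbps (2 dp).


Given: MSS = 1000 bytes, RTT = 20 ms, loss = 5%
RTT in seconds = 20 / 1000 = 0.02
Loss rate = 5% = 0.05
sqrt(loss) = sqrt(0.05) = 0.223606797750
Throughput (bytes/s) = 1000 / (0.02 * 0.223606797750) = 223606.7977
Throughput (kbps) = 223606.7977 * 8 / 1000 = 1788.854382 -> 1788.85 kbps (2 dp)

1788.85


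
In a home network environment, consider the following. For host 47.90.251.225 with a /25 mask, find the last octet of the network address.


Given: IP = 47.90.251.225, prefix = /25
Subnet mask = 255.255.255.128
Last octet of IP: 225
Last octet of mask: 128
Network last octet = 225 AND 128 = 128

128


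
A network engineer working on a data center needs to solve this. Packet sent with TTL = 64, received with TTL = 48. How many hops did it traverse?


Given: initial TTL = 64, received TTL = 48
Hops = initial TTL - received TTL
Hops = 64 - 48 = 16

16


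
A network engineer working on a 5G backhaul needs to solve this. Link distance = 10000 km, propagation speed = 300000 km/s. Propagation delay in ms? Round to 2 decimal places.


Given: distance = 10000 km, speed = 300000 km/s
Delay = distance / speed = 10000 / 300000 seconds
Delay in ms = 10000 * 1000 / 300000
Delay = 33.3333 ms
Rounded to 2 dp = 33.33 ms

33.33


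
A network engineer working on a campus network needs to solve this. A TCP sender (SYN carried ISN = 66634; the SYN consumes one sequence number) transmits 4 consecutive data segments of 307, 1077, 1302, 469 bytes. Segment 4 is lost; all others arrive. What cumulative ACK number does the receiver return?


SYN uses sequence number 66634; first data byte = ISN + 1 = 66635.
Segment 1: SEQ = 66635, len = 307 B, covers [66635, 66941]
Segment 2: SEQ = 66942, len = 1077 B, covers [66942, 68018]
Segment 3: SEQ = 68019, len = 1302 B, covers [68019, 69320]
Segment 4: SEQ = 69321, len = 469 B, covers [69321, 69789] [LOST]
In-order data received: bytes [66635, 69320] (segments 1..3).
Segment 4 missing -> gap begins at byte 69321.
Cumulative ACK = next expected in-order byte = 66635 + 307 + 1077 + 1302 = 69321

69321


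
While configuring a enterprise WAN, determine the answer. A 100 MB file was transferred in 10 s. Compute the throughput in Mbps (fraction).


Given: file = 100 MB, time = 10 s
File in Mb = 100 * 8 = 800 Mb
Throughput = 800 / 10 Mbps
Throughput = 80 Mbps

80


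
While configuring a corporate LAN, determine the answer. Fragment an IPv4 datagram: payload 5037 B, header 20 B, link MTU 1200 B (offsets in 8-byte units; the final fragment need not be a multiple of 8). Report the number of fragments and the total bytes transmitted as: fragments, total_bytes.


Max data per non-final fragment = floor((MTU - header)/8)*8 = floor((1200 - 20)/8)*8 = floor(1180/8)*8 = 1176 B
Final fragment needs no 8-byte alignment: it can carry up to MTU - header = 1180 B
Non-final fragments needed = ceil((payload - 1180) / 1176) = ceil(3857/1176) = ceil(3.2798) = 4
Number of fragments = 4 + 1 = 5
Fragment sizes (data): 4 * 1176 B + 333 B (last, 333 <= 1180 OK)
Total bytes sent = payload + n_frags * header = 5037 + 5*20 = 5037 + 100 = 5137 B

5, 5137


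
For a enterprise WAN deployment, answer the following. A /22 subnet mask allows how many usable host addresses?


Given: subnet mask /22
Host bits = 32 - 22 = 10
Total addresses = 2^10 = 1024
Usable hosts = 1024 - 2 (network + broadcast) = 1022

1022


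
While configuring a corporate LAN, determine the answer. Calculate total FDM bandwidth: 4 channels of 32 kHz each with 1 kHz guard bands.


Given: 4 channels, 32 kHz each, guard = 1 kHz
Channel bandwidth = 4 * 32 = 128 kHz
Guard bands = 3 gaps * 1 kHz = 3 kHz
Total = 128 + 3 = 131 kHz

131


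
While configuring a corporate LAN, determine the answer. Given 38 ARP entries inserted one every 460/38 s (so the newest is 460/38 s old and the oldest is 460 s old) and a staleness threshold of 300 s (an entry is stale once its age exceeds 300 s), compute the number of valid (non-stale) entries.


Ages are k * 460/38 s for k = 1..38 (spacing = 12.1053 s).
Entry k is valid iff k * 460/38 <= 300 iff k <= 38 * 300 / 460 = 24.7826
n_valid = floor(24.7826) = 24
(n_stale = 38 - 24 = 14)

24


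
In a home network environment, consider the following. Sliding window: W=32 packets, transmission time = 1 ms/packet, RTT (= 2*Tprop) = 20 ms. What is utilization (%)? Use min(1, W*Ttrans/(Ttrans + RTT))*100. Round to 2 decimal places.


Given: W = 32, Ttrans = 1 ms, RTT = 20 ms (= 2 * Tprop, Tprop = 10 ms)
Cycle time = Ttrans + RTT = 1 + 20 = 21 ms (first packet sent until its ACK returns)
W * Ttrans = 32 * 1 = 32 ms of sending per cycle
W * Ttrans / (Ttrans + RTT) = 32 / 21 = 1.523810
U = min(1, 1.523810) = 1.000000
U% = 100.00%

100.00


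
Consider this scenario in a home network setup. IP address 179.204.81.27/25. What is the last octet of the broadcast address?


Given: IP = 179.204.81.27, prefix = /25
Host bits = 32 - 25 = 7
Network last octet = 27 AND mask = 0
Host part size = 2^7 - 1 = 127
Broadcast last octet = 0 OR 127 = 127

127


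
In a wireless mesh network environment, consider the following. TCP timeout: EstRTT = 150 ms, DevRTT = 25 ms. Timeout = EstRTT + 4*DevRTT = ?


Given: EstRTT = 150 ms, DevRTT = 25 ms
Timeout = EstRTT + 4 * DevRTT
4 * DevRTT = 4 * 25 = 100
Timeout = 150 + 100 = 250 ms

250


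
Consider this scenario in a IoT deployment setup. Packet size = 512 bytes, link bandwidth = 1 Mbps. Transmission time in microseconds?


Given: packet = 512 bytes, bandwidth = 1 Mbps
Packet in bits = 512 * 8 = 4096 bits
Bandwidth = 1 * 10^6 = 1000000 bps
Time = 4096 / 1000000 seconds
Time in us = 4096 * 10^6 / 1000000 = 4096

4096


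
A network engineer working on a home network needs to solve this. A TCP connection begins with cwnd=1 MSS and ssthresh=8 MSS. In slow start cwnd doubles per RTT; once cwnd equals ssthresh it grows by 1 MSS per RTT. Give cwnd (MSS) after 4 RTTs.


RTT 0: cwnd = 1 MSS (initial)
RTT 1: cwnd = 2 MSS (slow start, doubled)
RTT 2: cwnd = 4 MSS (slow start, doubled)
RTT 3: cwnd = 8 MSS (slow start, doubled)
RTT 4: cwnd = 9 MSS (congestion avoidance, +1)

9


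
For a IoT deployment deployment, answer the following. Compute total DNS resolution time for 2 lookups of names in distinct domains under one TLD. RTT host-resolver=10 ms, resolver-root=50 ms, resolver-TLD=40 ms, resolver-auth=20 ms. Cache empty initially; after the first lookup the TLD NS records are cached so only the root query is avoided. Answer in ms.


Lookup 1 (cold cache): local + root + TLD + auth = 10 + 50 + 40 + 20 = 120 ms
Lookups 2..2 (TLD NS cached -> skip root; new domain -> still ask TLD and auth): local + TLD + auth = 10 + 40 + 20 = 70 ms each
Remaining 1 lookups: 1 * 70 = 70 ms
Total = 120 + 70 = 190 ms

190


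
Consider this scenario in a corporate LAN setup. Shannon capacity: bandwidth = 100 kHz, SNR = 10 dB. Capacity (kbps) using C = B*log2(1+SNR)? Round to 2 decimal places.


Given: B = 100 kHz, SNR = 10 dB
SNR linear = 10^(10/10) = 10
1 + SNR = 11
log2(11) = 3.4594316186
C = 100 * 1000 * 3.4594316186 = 345943.1619 bps
C = 345.943162 kbps -> 345.94 kbps (2 dp)

345.94


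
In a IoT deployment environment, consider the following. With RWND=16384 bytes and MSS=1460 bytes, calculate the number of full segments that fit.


Given: RWND = 16384 bytes, MSS = 1460 bytes
Full segments = floor(RWND / MSS)
Full segments = floor(16384 / 1460)
Full segments = floor(11.2219) = 11

11


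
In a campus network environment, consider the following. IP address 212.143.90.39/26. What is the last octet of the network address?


Given: IP = 212.143.90.39, prefix = /26
Subnet mask = 255.255.255.192
Last octet of IP: 39
Last octet of mask: 192
Network last octet = 39 AND 192 = 0

0


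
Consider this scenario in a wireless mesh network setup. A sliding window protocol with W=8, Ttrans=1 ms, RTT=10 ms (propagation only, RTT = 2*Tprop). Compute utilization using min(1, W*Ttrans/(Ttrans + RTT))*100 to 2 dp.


Given: W = 8, Ttrans = 1 ms, RTT = 10 ms (= 2 * Tprop, Tprop = 5 ms)
Cycle time = Ttrans + RTT = 1 + 10 = 11 ms (first packet sent until its ACK returns)
W * Ttrans = 8 * 1 = 8 ms of sending per cycle
W * Ttrans / (Ttrans + RTT) = 8 / 11 = 0.727273
U = min(1, 0.727273) = 0.727273
U% = 72.73%

72.73


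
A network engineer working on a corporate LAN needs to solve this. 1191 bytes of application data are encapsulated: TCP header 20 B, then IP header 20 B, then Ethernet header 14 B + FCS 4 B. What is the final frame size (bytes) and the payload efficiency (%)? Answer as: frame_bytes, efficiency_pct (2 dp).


TCP segment = 1191 + 20 = 1211 B
IP packet = 1211 + 20 = 1231 B
Ethernet frame = 1231 + 14 + 4 = 1249 B
Efficiency = app / frame = 1191 / 1249 = 0.953563 = 95.3563% -> 95.36% (2 dp)

1249, 95.36


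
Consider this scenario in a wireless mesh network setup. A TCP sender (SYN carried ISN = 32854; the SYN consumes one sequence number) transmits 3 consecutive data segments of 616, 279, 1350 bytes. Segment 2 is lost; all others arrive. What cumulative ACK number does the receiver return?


SYN uses sequence number 32854; first data byte = ISN + 1 = 32855.
Segment 1: SEQ = 32855, len = 616 B, covers [32855, 33470]
Segment 2: SEQ = 33471, len = 279 B, covers [33471, 33749] [LOST]
Segment 3: SEQ = 33750, len = 1350 B, covers [33750, 35099]
In-order data received: bytes [32855, 33470] (segments 1..1).
Segment 2 missing -> gap begins at byte 33471; later segments buffered out of order.
Cumulative ACK = next expected in-order byte = 32855 + 616 = 33471

33471


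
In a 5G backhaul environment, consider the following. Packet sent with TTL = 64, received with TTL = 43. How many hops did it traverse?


Given: initial TTL = 64, received TTL = 43
Hops = initial TTL - received TTL
Hops = 64 - 43 = 21

21


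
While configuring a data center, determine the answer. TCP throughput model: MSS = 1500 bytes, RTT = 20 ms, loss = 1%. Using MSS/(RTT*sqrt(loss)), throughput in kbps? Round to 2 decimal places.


Given: MSS = 1500 bytes, RTT = 20 ms, loss = 1%
RTT in seconds = 20 / 1000 = 0.02
Loss rate = 1% = 0.01
sqrt(loss) = sqrt(0.01) = 0.1
Throughput (bytes/s) = 1500 / (0.02 * 0.1) = 750000.0000
Throughput (kbps) = 750000.0000 * 8 / 1000 = 6000.000000 -> 6000.00 kbps (2 dp)

6000.00


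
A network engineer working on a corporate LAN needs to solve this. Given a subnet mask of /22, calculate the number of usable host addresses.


Given: subnet mask /22
Host bits = 32 - 22 = 10
Total addresses = 2^10 = 1024
Usable hosts = 1024 - 2 (network + broadcast) = 1022

1022


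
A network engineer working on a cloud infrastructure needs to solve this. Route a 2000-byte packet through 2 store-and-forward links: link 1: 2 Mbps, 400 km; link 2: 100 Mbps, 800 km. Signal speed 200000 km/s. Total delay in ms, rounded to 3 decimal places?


Packet = 2000 bytes = 16000 bits. Store-and-forward: sum (t_trans + t_prop) per link.
Link 1: t_trans = 16000/(2*10^6) s = 8.0000 ms; t_prop = 400/200000 s = 2.0000 ms; subtotal = 10.0000 ms
Link 2: t_trans = 16000/(100*10^6) s = 0.1600 ms; t_prop = 800/200000 s = 4.0000 ms; subtotal = 4.1600 ms
End-to-end = 10.0000 + 4.1600 = 14.1600 ms -> 14.160 ms (3 dp)

14.160
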